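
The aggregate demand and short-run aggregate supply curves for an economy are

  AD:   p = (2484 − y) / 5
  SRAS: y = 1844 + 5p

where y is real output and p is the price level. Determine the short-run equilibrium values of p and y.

p = 64, y = 2164

Rearrange AD to y = 2484 − 5p.
Set AD = SRAS: 2484 − 5p = 1844 + 5p, so 640 = 10p and p = 64.
Then y = 2484 − 5·64 = 2164.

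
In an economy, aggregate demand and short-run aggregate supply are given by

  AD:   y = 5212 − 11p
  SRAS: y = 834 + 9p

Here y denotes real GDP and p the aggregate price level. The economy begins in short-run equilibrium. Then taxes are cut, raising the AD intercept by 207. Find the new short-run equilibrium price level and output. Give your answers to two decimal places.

p = 229.25, y = 2897.25

This is a positive demand shock: AD shifts right.
New AD: y = 5419 − 11p.
Set AD = SRAS: 5419 − 11p = 834 + 9p, so 4585 = 20p and p = 229.25.
Substituting into AD, y = 2897.25.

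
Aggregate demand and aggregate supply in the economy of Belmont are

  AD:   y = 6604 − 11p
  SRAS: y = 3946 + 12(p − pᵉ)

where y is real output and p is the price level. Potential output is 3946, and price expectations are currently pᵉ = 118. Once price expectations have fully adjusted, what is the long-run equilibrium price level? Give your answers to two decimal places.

Short run: with pᵉ = 118, SRAS is y = 2530 + 12p. Setting AD = SRAS gives 4074 = 23p, so p = 177.13 and y = 6604 − 11p = 4655.57.
Output 4655.57 is above potential 3946, so over time expected prices rise and SRAS shifts left until y returns to 3946.
Long run: y = 3946 on the AD curve gives 3946 = 6604 − 11p, so p = 241.64.

Long-run p = 241.64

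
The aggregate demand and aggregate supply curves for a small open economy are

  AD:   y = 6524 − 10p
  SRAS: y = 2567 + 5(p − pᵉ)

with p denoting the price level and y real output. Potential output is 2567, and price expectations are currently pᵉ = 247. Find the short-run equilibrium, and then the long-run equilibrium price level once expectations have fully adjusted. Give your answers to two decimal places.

Short run: with pᵉ = 247, SRAS is y = 1332 + 5p. Setting AD = SRAS gives 5192 = 15p, so p = 346.13 and y = 6524 − 10p = 3062.67.
Output 3062.67 is above potential 2567, so over time expected prices rise and SRAS shifts left until y returns to 2567.
Long run: y = 2567 on the AD curve gives 2567 = 6524 − 10p, so p = 395.70.

Short run: p = 346.13, y = 3062.67. Long run: p = 395.70.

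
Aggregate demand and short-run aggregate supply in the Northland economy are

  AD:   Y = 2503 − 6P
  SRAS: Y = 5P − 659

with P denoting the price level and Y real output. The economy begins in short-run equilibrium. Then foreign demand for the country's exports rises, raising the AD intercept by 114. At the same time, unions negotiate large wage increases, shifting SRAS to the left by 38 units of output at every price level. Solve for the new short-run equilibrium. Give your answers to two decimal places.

P = 301.27, Y = 809.36

After both shocks: AD is Y = 2617 − 6P and SRAS is Y = 5P − 697.
Setting them equal: 3314 = 11P, so P = 301.27.
Substituting into AD, Y = 809.36.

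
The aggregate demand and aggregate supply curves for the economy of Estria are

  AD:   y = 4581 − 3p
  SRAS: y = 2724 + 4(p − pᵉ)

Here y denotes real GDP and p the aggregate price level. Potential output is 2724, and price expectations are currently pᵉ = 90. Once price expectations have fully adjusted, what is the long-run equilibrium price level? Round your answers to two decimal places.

Short run: with pᵉ = 90, SRAS is y = 2364 + 4p. Setting AD = SRAS gives 2217 = 7p, so p = 316.71 and y = 4581 − 3p = 3630.86.
Output 3630.86 is above potential 2724, so over time expected prices rise and SRAS shifts left until y returns to 2724.
Long run: y = 2724 on the AD curve gives 2724 = 4581 − 3p, so p = 619.00.

Long-run p = 619.00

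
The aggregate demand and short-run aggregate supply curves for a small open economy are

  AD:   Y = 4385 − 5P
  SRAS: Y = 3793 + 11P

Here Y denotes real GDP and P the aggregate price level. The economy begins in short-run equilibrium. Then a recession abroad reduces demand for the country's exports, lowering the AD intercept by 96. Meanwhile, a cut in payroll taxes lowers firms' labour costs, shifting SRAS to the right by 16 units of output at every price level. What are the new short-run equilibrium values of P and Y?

After both shocks: AD is Y = 4289 − 5P and SRAS is Y = 3809 + 11P.
Setting them equal: 480 = 16P, so P = 30.
Y = 4289 − 5·30 = 4139.

P = 30, Y = 4139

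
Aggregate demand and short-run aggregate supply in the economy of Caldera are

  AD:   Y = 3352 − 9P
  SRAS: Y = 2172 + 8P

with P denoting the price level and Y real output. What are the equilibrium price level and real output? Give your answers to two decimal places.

P = 69.41, Y = 2727.29

Set AD = SRAS: 3352 − 9P = 2172 + 8P, so 1180 = 17P and P = 69.41.
Substituting into AD, Y = 3352 − 9P = 2727.29.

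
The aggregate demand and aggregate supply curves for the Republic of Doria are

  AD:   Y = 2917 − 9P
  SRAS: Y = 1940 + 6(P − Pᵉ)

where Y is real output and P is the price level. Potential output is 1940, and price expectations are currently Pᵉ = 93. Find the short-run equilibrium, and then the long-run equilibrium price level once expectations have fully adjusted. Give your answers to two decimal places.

Short run: with Pᵉ = 93, SRAS is Y = 1382 + 6P. Setting AD = SRAS gives 1535 = 15P, so P = 102.33 and Y = 2917 − 9P = 1996.00.
Output 1996.00 is above potential 1940, so over time expected prices rise and SRAS shifts left until Y returns to 1940.
Long run: Y = 1940 on the AD curve gives 1940 = 2917 − 9P, so P = 108.56.

Short run: P = 102.33, Y = 1996.00. Long run: P = 108.56.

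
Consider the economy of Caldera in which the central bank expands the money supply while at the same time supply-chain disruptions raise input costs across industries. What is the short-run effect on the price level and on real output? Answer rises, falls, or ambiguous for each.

The first event is a positive demand shock: AD shifts right, which by itself pushes P up and Y up.
The second is an adverse supply shock: SRAS shifts left, which by itself pushes P up and Y down.
Both shocks push P up, so P rises. The two shocks push Y in opposite directions, so the effect on Y is ambiguous.

Price level: rises; output: ambiguous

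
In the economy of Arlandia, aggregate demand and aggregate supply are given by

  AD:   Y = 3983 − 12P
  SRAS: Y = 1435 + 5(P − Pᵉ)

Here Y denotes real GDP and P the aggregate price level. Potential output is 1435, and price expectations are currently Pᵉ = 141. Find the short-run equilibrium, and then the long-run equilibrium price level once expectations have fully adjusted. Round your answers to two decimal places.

Short run: P = 191.35, Y = 1686.76. Long run: P = 212.33.

Short run: with Pᵉ = 141, SRAS is Y = 730 + 5P. Setting AD = SRAS gives 3253 = 17P, so P = 191.35 and Y = 3983 − 12P = 1686.76.
Output 1686.76 is above potential 1435, so over time expected prices rise and SRAS shifts left until Y returns to 1435.
Long run: Y = 1435 on the AD curve gives 1435 = 3983 − 12P, so P = 212.33.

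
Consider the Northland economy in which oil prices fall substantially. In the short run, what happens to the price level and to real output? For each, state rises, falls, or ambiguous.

This is a favourable supply shock: SRAS shifts right.
Moving along the downward-sloping AD curve, P falls and Y rises.

Price level: falls; output: rises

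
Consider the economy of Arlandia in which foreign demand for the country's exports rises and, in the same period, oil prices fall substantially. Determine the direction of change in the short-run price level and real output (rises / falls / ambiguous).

The first event is a positive demand shock: AD shifts right, which by itself pushes P up and Y up.
The second is a favourable supply shock: SRAS shifts right, which by itself pushes P down and Y up.
The two shocks push P in opposite directions, so the effect on P is ambiguous. Both shocks push Y up, so Y rises.

Price level: ambiguous; output: rises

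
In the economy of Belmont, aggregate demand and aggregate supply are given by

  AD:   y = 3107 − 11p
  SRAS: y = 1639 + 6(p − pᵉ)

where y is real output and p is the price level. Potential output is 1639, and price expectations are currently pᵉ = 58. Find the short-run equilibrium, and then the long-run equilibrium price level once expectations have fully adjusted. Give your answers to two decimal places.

Short run: p = 106.82, y = 1931.94. Long run: p = 133.45.

Short run: with pᵉ = 58, SRAS is y = 1291 + 6p. Setting AD = SRAS gives 1816 = 17p, so p = 106.82 and y = 3107 − 11p = 1931.94.
Output 1931.94 is above potential 1639, so over time expected prices rise and SRAS shifts left until y returns to 1639.
Long run: y = 1639 on the AD curve gives 1639 = 3107 − 11p, so p = 133.45.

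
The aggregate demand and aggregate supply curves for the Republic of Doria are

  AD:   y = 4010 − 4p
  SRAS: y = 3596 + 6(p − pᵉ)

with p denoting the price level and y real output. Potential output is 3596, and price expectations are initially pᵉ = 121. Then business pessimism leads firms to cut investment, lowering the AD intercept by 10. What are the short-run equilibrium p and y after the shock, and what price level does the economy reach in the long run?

Short run: p = 113, y = 3548. Long run: p = 101.

AD shifts left: new AD is y = 4000 − 4p. With pᵉ = 121, SRAS is y = 2870 + 6p.
Short run: 4000 − 4p = 2870 + 6p gives 1130 = 10p, so p = 113 and y = 4000 − 4·113 = 3548.
y = 3548 is below potential 3596; expectations adjust and SRAS shifts right until y = 3596.
Long run: on the new AD curve, 3596 = 4000 − 4p gives p = 101.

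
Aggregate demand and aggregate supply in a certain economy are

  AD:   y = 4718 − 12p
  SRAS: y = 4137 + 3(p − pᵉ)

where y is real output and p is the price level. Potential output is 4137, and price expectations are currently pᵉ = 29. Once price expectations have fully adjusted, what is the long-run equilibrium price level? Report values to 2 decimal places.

Short run: with pᵉ = 29, SRAS is y = 4050 + 3p. Setting AD = SRAS gives 668 = 15p, so p = 44.53 and y = 4718 − 12p = 4183.60.
Output 4183.60 is above potential 4137, so over time expected prices rise and SRAS shifts left until y returns to 4137.
Long run: y = 4137 on the AD curve gives 4137 = 4718 − 12p, so p = 48.42.

Long-run p = 48.42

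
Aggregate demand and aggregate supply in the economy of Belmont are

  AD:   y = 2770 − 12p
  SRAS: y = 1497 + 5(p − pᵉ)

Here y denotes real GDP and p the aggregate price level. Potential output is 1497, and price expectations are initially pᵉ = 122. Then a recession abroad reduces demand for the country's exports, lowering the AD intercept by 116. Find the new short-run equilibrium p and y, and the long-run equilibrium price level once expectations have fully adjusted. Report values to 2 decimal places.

Short run: p = 103.94, y = 1406.71. Long run: p = 96.42.

AD shifts left: new AD is y = 2654 − 12p. With pᵉ = 122, SRAS is y = 887 + 5p.
Short run: 2654 − 12p = 887 + 5p gives 1767 = 17p, so p = 103.94 and y = 2654 − 12p = 1406.71.
y = 1406.71 is below potential 1497; expectations adjust and SRAS shifts right until y = 1497.
Long run: on the new AD curve, 1497 = 2654 − 12p gives p = 96.42.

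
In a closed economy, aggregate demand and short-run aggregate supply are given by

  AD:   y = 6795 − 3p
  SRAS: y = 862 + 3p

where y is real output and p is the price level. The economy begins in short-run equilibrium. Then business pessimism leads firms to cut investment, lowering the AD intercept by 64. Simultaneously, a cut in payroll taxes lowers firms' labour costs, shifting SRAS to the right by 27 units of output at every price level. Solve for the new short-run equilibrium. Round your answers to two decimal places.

p = 973.67, y = 3810.00

After both shocks: AD is y = 6731 − 3p and SRAS is y = 889 + 3p.
Setting them equal: 5842 = 6p, so p = 973.67.
Substituting into AD, y = 3810.00.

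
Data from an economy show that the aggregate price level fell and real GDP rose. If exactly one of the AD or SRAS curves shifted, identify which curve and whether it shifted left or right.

P fell and Y rose. An AD shift moves P and Y in the same direction; an SRAS shift moves them in opposite directions.
Here P and Y moved in opposite directions, so the SRAS curve shifted.
Since Y rose, SRAS shifted right.

SRAS shifted right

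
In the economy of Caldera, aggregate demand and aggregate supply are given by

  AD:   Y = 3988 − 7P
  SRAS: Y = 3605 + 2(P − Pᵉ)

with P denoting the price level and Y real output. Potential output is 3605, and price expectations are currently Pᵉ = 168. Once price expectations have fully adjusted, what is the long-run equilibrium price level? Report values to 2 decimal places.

Long-run P = 54.71

Short run: with Pᵉ = 168, SRAS is Y = 3269 + 2P. Setting AD = SRAS gives 719 = 9P, so P = 79.89 and Y = 3988 − 7P = 3428.78.
Output 3428.78 is below potential 3605, so over time expected prices fall and SRAS shifts right until Y returns to 3605.
Long run: Y = 3605 on the AD curve gives 3605 = 3988 − 7P, so P = 54.71.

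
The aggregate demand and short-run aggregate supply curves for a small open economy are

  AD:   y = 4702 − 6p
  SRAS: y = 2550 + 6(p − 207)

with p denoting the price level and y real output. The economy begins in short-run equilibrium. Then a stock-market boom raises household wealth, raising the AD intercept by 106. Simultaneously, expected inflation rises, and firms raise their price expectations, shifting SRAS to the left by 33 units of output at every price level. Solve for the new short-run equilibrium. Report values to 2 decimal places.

After both shocks: AD is y = 4808 − 6p and SRAS is y = 1275 + 6p.
Setting them equal: 3533 = 12p, so p = 294.42.
Substituting into AD, y = 3041.50.

p = 294.42, y = 3041.50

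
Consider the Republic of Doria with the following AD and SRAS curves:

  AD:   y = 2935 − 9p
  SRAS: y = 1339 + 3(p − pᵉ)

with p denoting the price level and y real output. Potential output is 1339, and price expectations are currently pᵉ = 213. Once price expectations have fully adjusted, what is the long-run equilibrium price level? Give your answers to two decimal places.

Long-run p = 177.33

Short run: with pᵉ = 213, SRAS is y = 700 + 3p. Setting AD = SRAS gives 2235 = 12p, so p = 186.25 and y = 2935 − 9p = 1258.75.
Output 1258.75 is below potential 1339, so over time expected prices fall and SRAS shifts right until y returns to 1339.
Long run: y = 1339 on the AD curve gives 1339 = 2935 − 9p, so p = 177.33.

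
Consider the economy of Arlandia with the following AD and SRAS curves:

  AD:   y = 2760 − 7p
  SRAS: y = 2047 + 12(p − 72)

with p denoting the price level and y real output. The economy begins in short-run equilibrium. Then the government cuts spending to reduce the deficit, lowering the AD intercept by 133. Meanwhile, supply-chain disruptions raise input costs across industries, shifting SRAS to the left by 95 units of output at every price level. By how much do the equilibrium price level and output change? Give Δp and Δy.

After both shocks: AD is y = 2627 − 7p and SRAS is y = 1088 + 12p.
Setting them equal: 1539 = 19p, so p = 81.
y = 2627 − 7·81 = 2060.
Initially p = 83, y = 2179, so Δp = -2 and Δy = -119.

Δp = -2, Δy = -119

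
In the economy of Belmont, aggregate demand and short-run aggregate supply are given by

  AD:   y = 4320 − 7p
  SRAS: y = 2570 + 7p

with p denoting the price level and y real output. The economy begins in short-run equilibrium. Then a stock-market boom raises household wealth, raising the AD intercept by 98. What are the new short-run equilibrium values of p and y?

This is a positive demand shock: AD shifts right.
New AD: y = 4418 − 7p.
Set AD = SRAS: 4418 − 7p = 2570 + 7p, so 1848 = 14p and p = 132.
y = 4418 − 7·132 = 3494.

p = 132, y = 3494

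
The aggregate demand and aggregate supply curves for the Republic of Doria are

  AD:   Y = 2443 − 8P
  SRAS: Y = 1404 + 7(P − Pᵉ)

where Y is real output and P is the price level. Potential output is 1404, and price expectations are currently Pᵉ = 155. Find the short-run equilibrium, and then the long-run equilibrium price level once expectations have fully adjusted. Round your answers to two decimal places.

Short run: P = 141.60, Y = 1310.20. Long run: P = 129.88.

Short run: with Pᵉ = 155, SRAS is Y = 319 + 7P. Setting AD = SRAS gives 2124 = 15P, so P = 141.60 and Y = 2443 − 8P = 1310.20.
Output 1310.20 is below potential 1404, so over time expected prices fall and SRAS shifts right until Y returns to 1404.
Long run: Y = 1404 on the AD curve gives 1404 = 2443 − 8P, so P = 129.88.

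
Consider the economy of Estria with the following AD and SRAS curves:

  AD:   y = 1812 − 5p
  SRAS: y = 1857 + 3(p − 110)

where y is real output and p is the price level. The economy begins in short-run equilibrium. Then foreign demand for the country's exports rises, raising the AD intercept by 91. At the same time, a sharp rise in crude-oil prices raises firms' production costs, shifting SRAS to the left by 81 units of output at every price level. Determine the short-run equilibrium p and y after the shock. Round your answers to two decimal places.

After both shocks: AD is y = 1903 − 5p and SRAS is y = 1446 + 3p.
Setting them equal: 457 = 8p, so p = 57.13.
Substituting into AD, y = 1617.38.

p = 57.13, y = 1617.38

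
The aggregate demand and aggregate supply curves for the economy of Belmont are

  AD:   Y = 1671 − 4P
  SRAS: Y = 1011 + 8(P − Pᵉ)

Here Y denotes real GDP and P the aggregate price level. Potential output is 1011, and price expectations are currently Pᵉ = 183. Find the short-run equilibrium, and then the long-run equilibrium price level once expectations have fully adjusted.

Short run: with Pᵉ = 183, SRAS is Y = 8P − 453. Setting AD = SRAS gives 2124 = 12P, so P = 177 and Y = 1671 − 4·177 = 963.
Output 963 is below potential 1011, so over time expected prices fall and SRAS shifts right until Y returns to 1011.
Long run: Y = 1011 on the AD curve gives 1011 = 1671 − 4P, so P = 165.

Short run: P = 177, Y = 963. Long run: P = 165.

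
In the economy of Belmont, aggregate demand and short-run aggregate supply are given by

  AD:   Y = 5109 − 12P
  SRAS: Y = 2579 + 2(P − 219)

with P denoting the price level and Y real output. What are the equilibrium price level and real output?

P = 212, Y = 2565

Write SRAS as Y = 2579 + 2P − 438 = 2141 + 2P.
Set AD = SRAS: 5109 − 12P = 2141 + 2P, so 2968 = 14P and P = 212.
Then Y = 5109 − 12·212 = 2565.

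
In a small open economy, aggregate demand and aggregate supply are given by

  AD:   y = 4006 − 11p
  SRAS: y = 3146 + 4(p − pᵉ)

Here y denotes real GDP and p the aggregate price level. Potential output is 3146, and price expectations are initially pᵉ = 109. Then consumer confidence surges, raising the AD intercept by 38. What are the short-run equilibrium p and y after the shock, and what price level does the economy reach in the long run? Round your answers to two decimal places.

Short run: p = 88.93, y = 3065.73. Long run: p = 81.64.

AD shifts right: new AD is y = 4044 − 11p. With pᵉ = 109, SRAS is y = 2710 + 4p.
Short run: 4044 − 11p = 2710 + 4p gives 1334 = 15p, so p = 88.93 and y = 4044 − 11p = 3065.73.
y = 3065.73 is below potential 3146; expectations adjust and SRAS shifts right until y = 3146.
Long run: on the new AD curve, 3146 = 4044 − 11p gives p = 81.64.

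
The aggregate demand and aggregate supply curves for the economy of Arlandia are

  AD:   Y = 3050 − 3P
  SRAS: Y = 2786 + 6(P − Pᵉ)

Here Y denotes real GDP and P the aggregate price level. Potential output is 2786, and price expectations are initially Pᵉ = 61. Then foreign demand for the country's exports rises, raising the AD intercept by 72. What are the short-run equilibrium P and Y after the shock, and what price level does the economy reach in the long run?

AD shifts right: new AD is Y = 3122 − 3P. With Pᵉ = 61, SRAS is Y = 2420 + 6P.
Short run: 3122 − 3P = 2420 + 6P gives 702 = 9P, so P = 78 and Y = 3122 − 3·78 = 2888.
Y = 2888 is above potential 2786; expectations adjust and SRAS shifts left until Y = 2786.
Long run: on the new AD curve, 2786 = 3122 − 3P gives P = 112.

Short run: P = 78, Y = 2888. Long run: P = 112.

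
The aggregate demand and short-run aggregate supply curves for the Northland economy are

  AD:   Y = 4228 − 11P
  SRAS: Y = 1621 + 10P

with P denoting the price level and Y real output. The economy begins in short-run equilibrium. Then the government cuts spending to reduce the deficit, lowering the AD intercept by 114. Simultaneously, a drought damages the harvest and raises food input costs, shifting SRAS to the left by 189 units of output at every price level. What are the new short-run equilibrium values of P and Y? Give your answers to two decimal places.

P = 127.71, Y = 2709.14

After both shocks: AD is Y = 4114 − 11P and SRAS is Y = 1432 + 10P.
Setting them equal: 2682 = 21P, so P = 127.71.
Substituting into AD, Y = 2709.14.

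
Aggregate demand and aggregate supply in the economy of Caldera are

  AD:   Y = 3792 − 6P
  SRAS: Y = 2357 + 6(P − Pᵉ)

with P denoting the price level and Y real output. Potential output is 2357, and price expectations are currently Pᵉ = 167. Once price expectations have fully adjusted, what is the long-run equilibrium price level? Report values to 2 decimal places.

Long-run P = 239.17

Short run: with Pᵉ = 167, SRAS is Y = 1355 + 6P. Setting AD = SRAS gives 2437 = 12P, so P = 203.08 and Y = 3792 − 6P = 2573.50.
Output 2573.50 is above potential 2357, so over time expected prices rise and SRAS shifts left until Y returns to 2357.
Long run: Y = 2357 on the AD curve gives 2357 = 3792 − 6P, so P = 239.17.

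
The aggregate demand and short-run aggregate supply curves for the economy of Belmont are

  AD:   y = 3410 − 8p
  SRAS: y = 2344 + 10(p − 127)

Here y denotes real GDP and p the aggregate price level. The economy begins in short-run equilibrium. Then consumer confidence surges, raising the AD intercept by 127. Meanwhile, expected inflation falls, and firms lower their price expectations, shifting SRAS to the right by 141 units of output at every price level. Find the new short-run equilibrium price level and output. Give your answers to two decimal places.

After both shocks: AD is y = 3537 − 8p and SRAS is y = 1215 + 10p.
Setting them equal: 2322 = 18p, so p = 129.00.
Substituting into AD, y = 2505.00.

p = 129.00, y = 2505.00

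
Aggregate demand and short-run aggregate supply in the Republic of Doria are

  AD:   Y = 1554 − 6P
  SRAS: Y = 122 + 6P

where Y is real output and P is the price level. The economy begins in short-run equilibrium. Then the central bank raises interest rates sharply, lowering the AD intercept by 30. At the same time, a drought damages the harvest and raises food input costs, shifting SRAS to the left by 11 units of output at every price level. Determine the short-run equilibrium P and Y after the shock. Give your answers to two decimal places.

After both shocks: AD is Y = 1524 − 6P and SRAS is Y = 111 + 6P.
Setting them equal: 1413 = 12P, so P = 117.75.
Substituting into AD, Y = 817.50.

P = 117.75, Y = 817.50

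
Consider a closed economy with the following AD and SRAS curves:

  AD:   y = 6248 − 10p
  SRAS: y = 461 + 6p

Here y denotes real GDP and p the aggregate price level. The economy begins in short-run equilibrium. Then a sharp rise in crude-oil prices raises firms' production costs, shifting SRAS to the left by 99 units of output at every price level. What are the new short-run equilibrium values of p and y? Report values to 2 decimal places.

p = 367.88, y = 2569.25

This is a negative supply shock: SRAS shifts left.
New SRAS: y = 362 + 6p.
Set AD = SRAS: 6248 − 10p = 362 + 6p, so 5886 = 16p and p = 367.88.
Substituting into AD, y = 2569.25.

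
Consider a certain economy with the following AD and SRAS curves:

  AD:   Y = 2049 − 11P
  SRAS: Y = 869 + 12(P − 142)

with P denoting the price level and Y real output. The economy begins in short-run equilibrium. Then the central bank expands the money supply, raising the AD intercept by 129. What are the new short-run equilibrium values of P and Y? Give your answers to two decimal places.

This is a positive demand shock: AD shifts right.
New AD: Y = 2178 − 11P.
SRAS can be written Y = 12P − 835.
Set AD = SRAS: 2178 − 11P = 12P − 835, so 3013 = 23P and P = 131.00.
Substituting into AD, Y = 737.00.

P = 131.00, Y = 737.00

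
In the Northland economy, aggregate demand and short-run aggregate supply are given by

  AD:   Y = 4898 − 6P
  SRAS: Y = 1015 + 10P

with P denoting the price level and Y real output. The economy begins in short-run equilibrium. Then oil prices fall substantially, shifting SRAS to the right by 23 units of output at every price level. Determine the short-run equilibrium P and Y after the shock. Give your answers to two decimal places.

P = 241.25, Y = 3450.50

This is a positive supply shock: SRAS shifts right.
New SRAS: Y = 1038 + 10P.
Set AD = SRAS: 4898 − 6P = 1038 + 10P, so 3860 = 16P and P = 241.25.
Substituting into AD, Y = 3450.50.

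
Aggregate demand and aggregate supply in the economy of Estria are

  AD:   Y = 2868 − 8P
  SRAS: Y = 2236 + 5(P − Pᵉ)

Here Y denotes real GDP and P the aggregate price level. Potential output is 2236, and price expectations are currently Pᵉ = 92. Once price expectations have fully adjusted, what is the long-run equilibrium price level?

Long-run P = 79

Short run: with Pᵉ = 92, SRAS is Y = 1776 + 5P. Setting AD = SRAS gives 1092 = 13P, so P = 84 and Y = 2868 − 8·84 = 2196.
Output 2196 is below potential 2236, so over time expected prices fall and SRAS shifts right until Y returns to 2236.
Long run: Y = 2236 on the AD curve gives 2236 = 2868 − 8P, so P = 79.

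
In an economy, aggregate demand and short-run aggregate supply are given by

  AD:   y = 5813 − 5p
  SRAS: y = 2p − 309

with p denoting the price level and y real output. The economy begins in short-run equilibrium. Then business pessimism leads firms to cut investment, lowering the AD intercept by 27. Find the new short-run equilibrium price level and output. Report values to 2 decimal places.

This is a negative demand shock: AD shifts left.
New AD: y = 5786 − 5p.
Set AD = SRAS: 5786 − 5p = 2p − 309, so 6095 = 7p and p = 870.71.
Substituting into AD, y = 1432.43.

p = 870.71, y = 1432.43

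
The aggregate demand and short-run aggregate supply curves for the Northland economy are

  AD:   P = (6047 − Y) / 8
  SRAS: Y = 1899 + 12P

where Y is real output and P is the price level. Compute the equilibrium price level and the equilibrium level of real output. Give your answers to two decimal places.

P = 207.40, Y = 4387.80

Rearrange AD to Y = 6047 − 8P.
Set AD = SRAS: 6047 − 8P = 1899 + 12P, so 4148 = 20P and P = 207.40.
Substituting into AD, Y = 6047 − 8P = 4387.80.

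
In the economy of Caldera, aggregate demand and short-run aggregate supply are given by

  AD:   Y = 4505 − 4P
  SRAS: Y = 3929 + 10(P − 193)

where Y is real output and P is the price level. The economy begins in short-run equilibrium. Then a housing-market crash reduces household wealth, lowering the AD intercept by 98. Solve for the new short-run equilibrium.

P = 172, Y = 3719

This is a negative demand shock: AD shifts left.
New AD: Y = 4407 − 4P.
SRAS can be written Y = 1999 + 10P.
Set AD = SRAS: 4407 − 4P = 1999 + 10P, so 2408 = 14P and P = 172.
Y = 4407 − 4·172 = 3719.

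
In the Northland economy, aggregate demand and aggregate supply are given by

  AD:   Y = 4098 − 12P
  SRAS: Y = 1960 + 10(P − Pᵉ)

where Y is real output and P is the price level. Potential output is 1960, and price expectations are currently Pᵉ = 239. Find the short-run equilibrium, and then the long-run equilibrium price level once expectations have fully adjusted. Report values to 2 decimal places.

Short run: with Pᵉ = 239, SRAS is Y = 10P − 430. Setting AD = SRAS gives 4528 = 22P, so P = 205.82 and Y = 4098 − 12P = 1628.18.
Output 1628.18 is below potential 1960, so over time expected prices fall and SRAS shifts right until Y returns to 1960.
Long run: Y = 1960 on the AD curve gives 1960 = 4098 − 12P, so P = 178.17.

Short run: P = 205.82, Y = 1628.18. Long run: P = 178.17.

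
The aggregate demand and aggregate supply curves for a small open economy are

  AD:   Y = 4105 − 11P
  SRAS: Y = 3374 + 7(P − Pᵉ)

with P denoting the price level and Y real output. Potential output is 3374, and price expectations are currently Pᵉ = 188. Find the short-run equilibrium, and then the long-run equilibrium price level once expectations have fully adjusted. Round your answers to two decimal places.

Short run: with Pᵉ = 188, SRAS is Y = 2058 + 7P. Setting AD = SRAS gives 2047 = 18P, so P = 113.72 and Y = 4105 − 11P = 2854.06.
Output 2854.06 is below potential 3374, so over time expected prices fall and SRAS shifts right until Y returns to 3374.
Long run: Y = 3374 on the AD curve gives 3374 = 4105 − 11P, so P = 66.45.

Short run: P = 113.72, Y = 2854.06. Long run: P = 66.45.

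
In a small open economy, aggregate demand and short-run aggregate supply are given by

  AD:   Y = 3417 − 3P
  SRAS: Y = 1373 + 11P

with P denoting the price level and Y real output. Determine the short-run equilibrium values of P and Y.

Set AD = SRAS: 3417 − 3P = 1373 + 11P, so 2044 = 14P and P = 146.
Then Y = 3417 − 3·146 = 2979.

P = 146, Y = 2979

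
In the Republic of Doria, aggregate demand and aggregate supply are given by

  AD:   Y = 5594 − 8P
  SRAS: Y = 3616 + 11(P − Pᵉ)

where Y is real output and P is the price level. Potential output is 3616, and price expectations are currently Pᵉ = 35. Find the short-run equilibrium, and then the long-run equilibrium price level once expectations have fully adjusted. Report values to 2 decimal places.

Short run: with Pᵉ = 35, SRAS is Y = 3231 + 11P. Setting AD = SRAS gives 2363 = 19P, so P = 124.37 and Y = 5594 − 8P = 4599.05.
Output 4599.05 is above potential 3616, so over time expected prices rise and SRAS shifts left until Y returns to 3616.
Long run: Y = 3616 on the AD curve gives 3616 = 5594 − 8P, so P = 247.25.

Short run: P = 124.37, Y = 4599.05. Long run: P = 247.25.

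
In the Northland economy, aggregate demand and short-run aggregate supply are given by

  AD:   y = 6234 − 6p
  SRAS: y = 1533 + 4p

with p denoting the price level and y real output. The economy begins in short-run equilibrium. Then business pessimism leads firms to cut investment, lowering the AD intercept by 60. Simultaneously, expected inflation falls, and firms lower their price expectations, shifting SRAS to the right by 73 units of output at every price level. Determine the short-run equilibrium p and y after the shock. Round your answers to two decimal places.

p = 456.80, y = 3433.20

After both shocks: AD is y = 6174 − 6p and SRAS is y = 1606 + 4p.
Setting them equal: 4568 = 10p, so p = 456.80.
Substituting into AD, y = 3433.20.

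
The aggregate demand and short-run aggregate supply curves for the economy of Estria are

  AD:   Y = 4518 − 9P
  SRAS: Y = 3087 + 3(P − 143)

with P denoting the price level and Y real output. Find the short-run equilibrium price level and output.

Write SRAS as Y = 3087 + 3P − 429 = 2658 + 3P.
Set AD = SRAS: 4518 − 9P = 2658 + 3P, so 1860 = 12P and P = 155.
Then Y = 4518 − 9·155 = 3123.

P = 155, Y = 3123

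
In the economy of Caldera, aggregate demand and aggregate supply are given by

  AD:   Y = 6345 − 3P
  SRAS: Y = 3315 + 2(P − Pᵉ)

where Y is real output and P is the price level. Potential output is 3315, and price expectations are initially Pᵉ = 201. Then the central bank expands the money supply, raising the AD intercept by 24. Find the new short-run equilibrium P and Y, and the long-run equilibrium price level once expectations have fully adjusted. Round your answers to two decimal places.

AD shifts right: new AD is Y = 6369 − 3P. With Pᵉ = 201, SRAS is Y = 2913 + 2P.
Short run: 6369 − 3P = 2913 + 2P gives 3456 = 5P, so P = 691.20 and Y = 6369 − 3P = 4295.40.
Y = 4295.40 is above potential 3315; expectations adjust and SRAS shifts left until Y = 3315.
Long run: on the new AD curve, 3315 = 6369 − 3P gives P = 1018.00.

Short run: P = 691.20, Y = 4295.40. Long run: P = 1018.00.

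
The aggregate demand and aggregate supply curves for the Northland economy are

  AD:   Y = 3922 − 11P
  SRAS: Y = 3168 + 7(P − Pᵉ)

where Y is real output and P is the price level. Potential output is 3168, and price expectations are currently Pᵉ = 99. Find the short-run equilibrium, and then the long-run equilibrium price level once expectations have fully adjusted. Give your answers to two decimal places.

Short run: with Pᵉ = 99, SRAS is Y = 2475 + 7P. Setting AD = SRAS gives 1447 = 18P, so P = 80.39 and Y = 3922 − 11P = 3037.72.
Output 3037.72 is below potential 3168, so over time expected prices fall and SRAS shifts right until Y returns to 3168.
Long run: Y = 3168 on the AD curve gives 3168 = 3922 − 11P, so P = 68.55.

Short run: P = 80.39, Y = 3037.72. Long run: P = 68.55.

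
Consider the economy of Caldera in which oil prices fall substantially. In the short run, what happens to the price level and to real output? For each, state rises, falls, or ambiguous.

This is a favourable supply shock: SRAS shifts right.
Moving along the downward-sloping AD curve, P falls and Y rises.

Price level: falls; output: rises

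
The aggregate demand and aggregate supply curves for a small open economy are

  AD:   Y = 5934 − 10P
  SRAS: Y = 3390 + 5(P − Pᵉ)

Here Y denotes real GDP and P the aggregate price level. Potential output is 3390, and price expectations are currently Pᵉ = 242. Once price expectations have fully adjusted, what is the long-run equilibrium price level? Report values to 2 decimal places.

Long-run P = 254.40

Short run: with Pᵉ = 242, SRAS is Y = 2180 + 5P. Setting AD = SRAS gives 3754 = 15P, so P = 250.27 and Y = 5934 − 10P = 3431.33.
Output 3431.33 is above potential 3390, so over time expected prices rise and SRAS shifts left until Y returns to 3390.
Long run: Y = 3390 on the AD curve gives 3390 = 5934 − 10P, so P = 254.40.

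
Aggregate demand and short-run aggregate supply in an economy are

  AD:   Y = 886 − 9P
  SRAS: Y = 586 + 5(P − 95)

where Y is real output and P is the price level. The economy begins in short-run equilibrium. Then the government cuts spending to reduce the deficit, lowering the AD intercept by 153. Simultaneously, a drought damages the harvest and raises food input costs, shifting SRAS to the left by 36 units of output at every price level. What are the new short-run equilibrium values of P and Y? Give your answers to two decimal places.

P = 47.00, Y = 310.00

After both shocks: AD is Y = 733 − 9P and SRAS is Y = 75 + 5P.
Setting them equal: 658 = 14P, so P = 47.00.
Substituting into AD, Y = 310.00.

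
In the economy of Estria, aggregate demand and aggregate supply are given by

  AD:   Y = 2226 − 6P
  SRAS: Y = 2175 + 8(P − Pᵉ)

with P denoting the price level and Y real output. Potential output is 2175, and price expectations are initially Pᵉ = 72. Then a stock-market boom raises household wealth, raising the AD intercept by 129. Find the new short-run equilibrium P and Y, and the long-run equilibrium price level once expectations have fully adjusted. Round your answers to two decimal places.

Short run: P = 54.00, Y = 2031.00. Long run: P = 30.00.

AD shifts right: new AD is Y = 2355 − 6P. With Pᵉ = 72, SRAS is Y = 1599 + 8P.
Short run: 2355 − 6P = 1599 + 8P gives 756 = 14P, so P = 54.00 and Y = 2355 − 6P = 2031.00.
Y = 2031.00 is below potential 2175; expectations adjust and SRAS shifts right until Y = 2175.
Long run: on the new AD curve, 2175 = 2355 − 6P gives P = 30.00.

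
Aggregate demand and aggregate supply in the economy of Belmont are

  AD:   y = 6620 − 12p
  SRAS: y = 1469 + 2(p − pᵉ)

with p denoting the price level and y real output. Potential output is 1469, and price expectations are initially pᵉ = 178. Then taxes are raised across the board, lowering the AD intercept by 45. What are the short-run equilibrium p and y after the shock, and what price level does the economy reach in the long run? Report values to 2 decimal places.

Short run: p = 390.14, y = 1893.29. Long run: p = 425.50.

AD shifts left: new AD is y = 6575 − 12p. With pᵉ = 178, SRAS is y = 1113 + 2p.
Short run: 6575 − 12p = 1113 + 2p gives 5462 = 14p, so p = 390.14 and y = 6575 − 12p = 1893.29.
y = 1893.29 is above potential 1469; expectations adjust and SRAS shifts left until y = 1469.
Long run: on the new AD curve, 1469 = 6575 − 12p gives p = 425.50.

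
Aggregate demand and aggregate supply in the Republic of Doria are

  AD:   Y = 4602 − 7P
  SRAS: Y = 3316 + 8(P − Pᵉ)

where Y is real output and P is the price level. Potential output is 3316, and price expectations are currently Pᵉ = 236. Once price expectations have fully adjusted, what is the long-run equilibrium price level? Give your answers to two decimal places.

Long-run P = 183.71

Short run: with Pᵉ = 236, SRAS is Y = 1428 + 8P. Setting AD = SRAS gives 3174 = 15P, so P = 211.60 and Y = 4602 − 7P = 3120.80.
Output 3120.80 is below potential 3316, so over time expected prices fall and SRAS shifts right until Y returns to 3316.
Long run: Y = 3316 on the AD curve gives 3316 = 4602 − 7P, so P = 183.71.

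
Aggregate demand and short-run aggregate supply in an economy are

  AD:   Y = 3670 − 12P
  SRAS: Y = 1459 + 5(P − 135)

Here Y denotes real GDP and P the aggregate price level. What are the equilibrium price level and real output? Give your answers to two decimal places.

Write SRAS as Y = 1459 + 5P − 675 = 784 + 5P.
Set AD = SRAS: 3670 − 12P = 784 + 5P, so 2886 = 17P and P = 169.76.
Substituting into AD, Y = 3670 − 12P = 1632.82.

P = 169.76, Y = 1632.82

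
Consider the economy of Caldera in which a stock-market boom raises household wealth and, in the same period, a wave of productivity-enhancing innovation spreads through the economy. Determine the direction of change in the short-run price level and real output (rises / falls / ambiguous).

The first event is a positive demand shock: AD shifts right, which by itself pushes P up and Y up.
The second is a favourable supply shock: SRAS shifts right, which by itself pushes P down and Y up.
The two shocks push P in opposite directions, so the effect on P is ambiguous. Both shocks push Y up, so Y rises.

Price level: ambiguous; output: rises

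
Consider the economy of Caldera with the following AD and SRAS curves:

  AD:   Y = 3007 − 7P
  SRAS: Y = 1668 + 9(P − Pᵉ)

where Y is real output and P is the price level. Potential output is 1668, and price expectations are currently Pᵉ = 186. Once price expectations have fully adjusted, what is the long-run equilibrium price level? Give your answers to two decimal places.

Short run: with Pᵉ = 186, SRAS is Y = 9P − 6. Setting AD = SRAS gives 3013 = 16P, so P = 188.31 and Y = 3007 − 7P = 1688.81.
Output 1688.81 is above potential 1668, so over time expected prices rise and SRAS shifts left until Y returns to 1668.
Long run: Y = 1668 on the AD curve gives 1668 = 3007 − 7P, so P = 191.29.

Long-run P = 191.29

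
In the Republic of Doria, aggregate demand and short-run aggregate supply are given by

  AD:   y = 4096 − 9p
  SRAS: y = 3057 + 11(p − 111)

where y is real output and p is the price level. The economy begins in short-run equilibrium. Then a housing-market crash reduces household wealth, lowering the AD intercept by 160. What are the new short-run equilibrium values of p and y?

p = 105, y = 2991

This is a negative demand shock: AD shifts left.
New AD: y = 3936 − 9p.
SRAS can be written y = 1836 + 11p.
Set AD = SRAS: 3936 − 9p = 1836 + 11p, so 2100 = 20p and p = 105.
y = 3936 − 9·105 = 2991.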